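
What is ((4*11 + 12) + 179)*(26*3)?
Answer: 18330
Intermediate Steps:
((4*11 + 12) + 179)*(26*3) = ((44 + 12) + 179)*78 = (56 + 179)*78 = 235*78 = 18330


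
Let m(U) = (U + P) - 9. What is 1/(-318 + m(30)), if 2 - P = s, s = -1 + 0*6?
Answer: -1/294 ≈ -0.0034014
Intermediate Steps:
s = -1 (s = -1 + 0 = -1)
P = 3 (P = 2 - 1*(-1) = 2 + 1 = 3)
m(U) = -6 + U (m(U) = (U + 3) - 9 = (3 + U) - 9 = -6 + U)
1/(-318 + m(30)) = 1/(-318 + (-6 + 30)) = 1/(-318 + 24) = 1/(-294) = -1/294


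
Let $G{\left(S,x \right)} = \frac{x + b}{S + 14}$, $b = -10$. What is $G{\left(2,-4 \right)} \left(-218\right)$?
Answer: $\frac{763}{4} \approx 190.75$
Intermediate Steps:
$G{\left(S,x \right)} = \frac{-10 + x}{14 + S}$ ($G{\left(S,x \right)} = \frac{x - 10}{S + 14} = \frac{-10 + x}{14 + S}$)
$G{\left(2,-4 \right)} \left(-218\right) = \frac{-10 - 4}{14 + 2} \left(-218\right) = \frac{1}{16} \left(-14\right) \left(-218\right) = \left(- \frac{7}{8}\right) \left(-218\right) = \frac{763}{4}$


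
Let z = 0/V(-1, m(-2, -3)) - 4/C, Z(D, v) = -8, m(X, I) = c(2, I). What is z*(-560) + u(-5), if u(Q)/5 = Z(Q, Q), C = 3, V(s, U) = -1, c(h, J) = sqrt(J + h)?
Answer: 2120/3 ≈ 706.67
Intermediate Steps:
m(X, I) = sqrt(2 + I) (m(X, I) = sqrt(I + 2) = sqrt(2 + I))
u(Q) = -40 (u(Q) = 5*(-8) = -40)
z = -4/3 (z = 0/(-1) - 4/3 = 0*(-1) - 4*1/3 = 0 - 4/3 = -4/3 ≈ -1.3333)
z*(-560) + u(-5) = -4/3*(-560) - 40 = 2240/3 - 40 = 2120/3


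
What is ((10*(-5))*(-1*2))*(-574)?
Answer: -57400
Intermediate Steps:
((10*(-5))*(-1*2))*(-574) = -50*(-2)*(-574) = 100*(-574) = -57400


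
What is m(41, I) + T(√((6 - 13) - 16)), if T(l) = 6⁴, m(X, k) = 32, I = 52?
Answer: 1328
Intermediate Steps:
T(l) = 1296
m(41, I) + T(√((6 - 13) - 16)) = 32 + 1296 = 1328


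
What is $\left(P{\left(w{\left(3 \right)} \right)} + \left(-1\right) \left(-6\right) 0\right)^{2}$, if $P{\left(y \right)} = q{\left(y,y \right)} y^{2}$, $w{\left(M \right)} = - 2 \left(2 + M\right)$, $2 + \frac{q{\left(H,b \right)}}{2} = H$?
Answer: $5760000$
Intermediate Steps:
$q{\left(H,b \right)} = -4 + 2 H$
$w{\left(M \right)} = -4 - 2 M$
$P{\left(y \right)} = y^{2} \left(-4 + 2 y\right)$ ($P{\left(y \right)} = \left(-4 + 2 y\right) y^{2} = y^{2} \left(-4 + 2 y\right)$)
$\left(P{\left(w{\left(3 \right)} \right)} + \left(-1\right) \left(-6\right) 0\right)^{2} = \left(2 \left(-4 - 6\right)^{2} \left(-2 - 10\right) + \left(-1\right) \left(-6\right) 0\right)^{2} = \left(2 \left(-4 - 6\right)^{2} \left(-2 - 10\right) + 6 \cdot 0\right)^{2} = \left(2 \left(-10\right)^{2} \left(-2 - 10\right) + 0\right)^{2} = \left(2 \cdot 100 \left(-12\right) + 0\right)^{2} = \left(-2400 + 0\right)^{2} = \left(-2400\right)^{2} = 5760000$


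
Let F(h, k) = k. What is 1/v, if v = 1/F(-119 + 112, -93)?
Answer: -93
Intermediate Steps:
v = -1/93 (v = 1/(-93) = -1/93 ≈ -0.010753)
1/v = 1/(-1/93) = -93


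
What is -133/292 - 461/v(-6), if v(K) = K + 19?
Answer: -136341/3796 ≈ -35.917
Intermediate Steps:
v(K) = 19 + K
-133/292 - 461/v(-6) = -133/292 - 461/(19 - 6) = -133*1/292 - 461/13 = -133/292 - 461*1/13 = -133/292 - 461/13 = -136341/3796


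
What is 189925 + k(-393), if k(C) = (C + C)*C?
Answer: 498823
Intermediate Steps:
k(C) = 2*C² (k(C) = (2*C)*C = 2*C²)
189925 + k(-393) = 189925 + 2*(-393)² = 189925 + 2*154449 = 189925 + 308898 = 498823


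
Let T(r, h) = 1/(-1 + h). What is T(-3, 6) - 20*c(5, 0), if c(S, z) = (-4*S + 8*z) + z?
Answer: 2001/5 ≈ 400.20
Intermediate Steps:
c(S, z) = -4*S + 9*z
T(-3, 6) - 20*c(5, 0) = 1/(-1 + 6) - 20*(-4*5 + 9*0) = 1/5 - 20*(-20 + 0) = ⅕ - 20*(-20) = ⅕ + 400 = 2001/5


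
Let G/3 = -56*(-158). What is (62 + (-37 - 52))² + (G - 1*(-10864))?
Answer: 38137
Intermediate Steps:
G = 26544 (G = 3*(-56*(-158)) = 3*8848 = 26544)
(62 + (-37 - 52))² + (G - 1*(-10864)) = (62 + (-37 - 52))² + (26544 - 1*(-10864)) = (62 - 89)² + (26544 + 10864) = (-27)² + 37408 = 729 + 37408 = 38137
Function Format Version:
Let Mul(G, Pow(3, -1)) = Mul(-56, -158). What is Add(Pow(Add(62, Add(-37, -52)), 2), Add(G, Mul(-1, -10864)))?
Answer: 38137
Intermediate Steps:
G = 26544 (G = Mul(3, Mul(-56, -158)) = Mul(3, 8848) = 26544)
Add(Pow(Add(62, Add(-37, -52)), 2), Add(G, Mul(-1, -10864))) = Add(Pow(Add(62, Add(-37, -52)), 2), Add(26544, Mul(-1, -10864))) = Add(Pow(Add(62, -89), 2), Add(26544, 10864)) = Add(Pow(-27, 2), 37408) = Add(729, 37408) = 38137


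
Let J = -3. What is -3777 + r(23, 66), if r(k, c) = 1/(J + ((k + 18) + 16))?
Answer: -203957/54 ≈ -3777.0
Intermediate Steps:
r(k, c) = 1/(31 + k) (r(k, c) = 1/(-3 + ((k + 18) + 16)) = 1/(-3 + ((18 + k) + 16)) = 1/(-3 + (34 + k)) = 1/(31 + k))
-3777 + r(23, 66) = -3777 + 1/(31 + 23) = -3777 + 1/54 = -203957/54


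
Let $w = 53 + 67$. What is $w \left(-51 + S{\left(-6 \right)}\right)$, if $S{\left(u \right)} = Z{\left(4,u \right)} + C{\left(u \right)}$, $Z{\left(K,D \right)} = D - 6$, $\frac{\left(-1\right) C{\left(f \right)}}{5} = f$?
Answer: $-3960$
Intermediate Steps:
$w = 120$
$C{\left(f \right)} = - 5 f$
$Z{\left(K,D \right)} = -6 + D$ ($Z{\left(K,D \right)} = D - 6 = -6 + D$)
$S{\left(u \right)} = -6 - 4 u$ ($S{\left(u \right)} = \left(-6 + u\right) - 5 u = -6 - 4 u$)
$w \left(-51 + S{\left(-6 \right)}\right) = 120 \left(-51 - -18\right) = 120 \left(-51 + \left(-6 + 24\right)\right) = 120 \left(-51 + 18\right) = 120 \left(-33\right) = -3960$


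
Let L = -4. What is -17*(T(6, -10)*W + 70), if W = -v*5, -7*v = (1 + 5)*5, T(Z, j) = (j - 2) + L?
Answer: 32470/7 ≈ 4638.6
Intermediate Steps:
T(Z, j) = -6 + j (T(Z, j) = (j - 2) - 4 = (-2 + j) - 4 = -6 + j)
v = -30/7 (v = -(1 + 5)*5/7 = -6*5/7 = -⅐*30 = -30/7 ≈ -4.2857)
W = 150/7 (W = -1*(-30/7)*5 = (30/7)*5 = 150/7 ≈ 21.429)
-17*(T(6, -10)*W + 70) = -17*((-6 - 10)*(150/7) + 70) = -17*(-16*150/7 + 70) = -17*(-2400/7 + 70) = -17*(-1910/7) = 32470/7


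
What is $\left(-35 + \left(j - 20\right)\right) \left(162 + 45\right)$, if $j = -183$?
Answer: $-49266$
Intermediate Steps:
$\left(-35 + \left(j - 20\right)\right) \left(162 + 45\right) = \left(-35 - 203\right) \left(162 + 45\right) = \left(-35 - 203\right) 207 = \left(-238\right) 207 = -49266$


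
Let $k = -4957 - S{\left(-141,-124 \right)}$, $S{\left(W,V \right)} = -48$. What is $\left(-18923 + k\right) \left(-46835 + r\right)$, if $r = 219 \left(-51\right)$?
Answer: $1382351328$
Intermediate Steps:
$r = -11169$
$k = -4909$ ($k = -4957 - -48 = -4957 + 48 = -4909$)
$\left(-18923 + k\right) \left(-46835 + r\right) = \left(-18923 - 4909\right) \left(-46835 - 11169\right) = \left(-23832\right) \left(-58004\right) = 1382351328$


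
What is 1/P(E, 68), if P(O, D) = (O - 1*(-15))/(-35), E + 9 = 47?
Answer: -35/53 ≈ -0.66038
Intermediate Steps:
E = 38 (E = -9 + 47 = 38)
P(O, D) = -3/7 - O/35 (P(O, D) = (O + 15)*(-1/35) = (15 + O)*(-1/35) = -3/7 - O/35)
1/P(E, 68) = 1/(-3/7 - 1/35*38) = 1/(-3/7 - 38/35) = 1/(-53/35) = -35/53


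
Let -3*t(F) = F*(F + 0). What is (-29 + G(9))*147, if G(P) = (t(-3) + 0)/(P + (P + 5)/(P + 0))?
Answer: -408954/95 ≈ -4304.8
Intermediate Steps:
t(F) = -F²/3 (t(F) = -F*(F + 0)/3 = -F*F/3 = -F²/3)
G(P) = -3/(P + (5 + P)/P) (G(P) = (-⅓*(-3)² + 0)/(P + (P + 5)/(P + 0)) = (-⅓*9 + 0)/(P + (5 + P)/P) = (-3 + 0)/(P + (5 + P)/P) = -3/(P + (5 + P)/P))
(-29 + G(9))*147 = (-29 - 3*9/(5 + 9 + 9²))*147 = (-29 - 3*9/(5 + 9 + 81))*147 = (-29 - 3*9/95)*147 = (-29 - 3*9*1/95)*147 = (-29 - 27/95)*147 = -2782/95*147 = -408954/95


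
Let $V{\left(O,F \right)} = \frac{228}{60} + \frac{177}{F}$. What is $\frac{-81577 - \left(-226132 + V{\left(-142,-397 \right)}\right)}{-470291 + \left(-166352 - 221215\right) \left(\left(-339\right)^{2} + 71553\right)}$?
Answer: $- \frac{286935017}{143459203512265} \approx -2.0001 \cdot 10^{-6}$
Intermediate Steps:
$V{\left(O,F \right)} = \frac{19}{5} + \frac{177}{F}$ ($V{\left(O,F \right)} = 228 \cdot \frac{1}{60} + \frac{177}{F} = \frac{19}{5} + \frac{177}{F}$)
$\frac{-81577 - \left(-226132 + V{\left(-142,-397 \right)}\right)}{-470291 + \left(-166352 - 221215\right) \left(\left(-339\right)^{2} + 71553\right)} = \frac{-81577 + \left(226132 - \left(\frac{19}{5} + \frac{177}{-397}\right)\right)}{-470291 + \left(-166352 - 221215\right) \left(\left(-339\right)^{2} + 71553\right)} = \frac{-81577 + \left(226132 - \left(\frac{19}{5} + 177 \left(- \frac{1}{397}\right)\right)\right)}{-470291 - 387567 \left(114921 + 71553\right)} = \frac{-81577 + \left(226132 - \left(\frac{19}{5} - \frac{177}{397}\right)\right)}{-470291 - 72271168758} = \frac{-81577 + \left(226132 - \frac{6658}{1985}\right)}{-470291 - 72271168758} = \frac{-81577 + \left(226132 - \frac{6658}{1985}\right)}{-72271639049} = \left(-81577 + \frac{448865362}{1985}\right) \left(- \frac{1}{72271639049}\right) = \frac{286935017}{1985} \left(- \frac{1}{72271639049}\right) = - \frac{286935017}{143459203512265}$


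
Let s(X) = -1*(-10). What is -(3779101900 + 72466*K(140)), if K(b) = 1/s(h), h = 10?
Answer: -18895545733/5 ≈ -3.7791e+9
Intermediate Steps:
s(X) = 10
K(b) = ⅒ (K(b) = 1/10 = ⅒)
-(3779101900 + 72466*K(140)) = -72466/(1/(⅒ + 52150)) = -72466/(1/(521501/10)) = -72466/10/521501 = -72466*521501/10 = -18895545733/5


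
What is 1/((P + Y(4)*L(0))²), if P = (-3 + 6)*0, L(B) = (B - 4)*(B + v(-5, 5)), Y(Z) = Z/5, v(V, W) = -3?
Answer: 25/2304 ≈ 0.010851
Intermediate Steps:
Y(Z) = Z/5 (Y(Z) = Z*(⅕) = Z/5)
L(B) = (-4 + B)*(-3 + B) (L(B) = (B - 4)*(B - 3) = (-4 + B)*(-3 + B))
P = 0 (P = 3*0 = 0)
1/((P + Y(4)*L(0))²) = 1/((0 + ((⅕)*4)*(12 + 0² - 7*0))²) = 1/((0 + 4*(12 + 0 + 0)/5)²) = 1/((0 + (⅘)*12)²) = 1/((0 + 48/5)²) = 1/((48/5)²) = 1/(2304/25) = 25/2304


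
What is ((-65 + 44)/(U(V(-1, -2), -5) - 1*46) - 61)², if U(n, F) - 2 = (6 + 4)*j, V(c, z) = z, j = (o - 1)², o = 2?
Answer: 4214809/1156 ≈ 3646.0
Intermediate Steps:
j = 1 (j = (2 - 1)² = 1² = 1)
U(n, F) = 12 (U(n, F) = 2 + (6 + 4)*1 = 2 + 10*1 = 2 + 10 = 12)
((-65 + 44)/(U(V(-1, -2), -5) - 1*46) - 61)² = ((-65 + 44)/(12 - 1*46) - 61)² = (-21/(12 - 46) - 61)² = (-21/(-34) - 61)² = (-21*(-1/34) - 61)² = (21/34 - 61)² = (-2053/34)² = 4214809/1156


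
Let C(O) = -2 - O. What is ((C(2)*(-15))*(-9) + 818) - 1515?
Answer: -1237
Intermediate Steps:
((C(2)*(-15))*(-9) + 818) - 1515 = (((-2 - 1*2)*(-15))*(-9) + 818) - 1515 = (((-2 - 2)*(-15))*(-9) + 818) - 1515 = (-4*(-15)*(-9) + 818) - 1515 = (60*(-9) + 818) - 1515 = (-540 + 818) - 1515 = 278 - 1515 = -1237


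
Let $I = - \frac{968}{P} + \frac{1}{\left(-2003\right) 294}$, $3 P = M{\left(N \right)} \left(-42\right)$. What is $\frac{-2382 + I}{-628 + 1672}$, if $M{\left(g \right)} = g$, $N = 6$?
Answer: $- \frac{1395930761}{614792808} \approx -2.2706$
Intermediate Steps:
$P = -84$ ($P = \frac{6 \left(-42\right)}{3} = \frac{1}{3} \left(-252\right) = -84$)
$I = \frac{6786163}{588882}$ ($I = - \frac{968}{-84} + \frac{1}{\left(-2003\right) 294} = \left(-968\right) \left(- \frac{1}{84}\right) - \frac{1}{588882} = \frac{242}{21} - \frac{1}{588882} = \frac{6786163}{588882} \approx 11.524$)
$\frac{-2382 + I}{-628 + 1672} = \frac{-2382 + \frac{6786163}{588882}}{-628 + 1672} = - \frac{1395930761}{588882 \cdot 1044} = \left(- \frac{1395930761}{588882}\right) \frac{1}{1044} = - \frac{1395930761}{614792808}$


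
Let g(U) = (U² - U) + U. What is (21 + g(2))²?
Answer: 625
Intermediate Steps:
g(U) = U²
(21 + g(2))² = (21 + 2²)² = (21 + 4)² = 25² = 625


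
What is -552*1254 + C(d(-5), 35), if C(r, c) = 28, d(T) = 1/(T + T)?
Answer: -692180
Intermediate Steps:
d(T) = 1/(2*T)
-552*1254 + C(d(-5), 35) = -552*1254 + 28 = -692208 + 28 = -692180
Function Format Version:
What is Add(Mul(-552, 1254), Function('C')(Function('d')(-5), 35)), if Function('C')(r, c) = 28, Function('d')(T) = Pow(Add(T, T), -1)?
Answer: -692180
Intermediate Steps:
Function('d')(T) = Mul(Rational(1, 2), Pow(T, -1)) (Function('d')(T) = Pow(Mul(2, T), -1) = Mul(Rational(1, 2), Pow(T, -1)))
Add(Mul(-552, 1254), Function('C')(Function('d')(-5), 35)) = Add(Mul(-552, 1254), 28) = Add(-692208, 28) = -692180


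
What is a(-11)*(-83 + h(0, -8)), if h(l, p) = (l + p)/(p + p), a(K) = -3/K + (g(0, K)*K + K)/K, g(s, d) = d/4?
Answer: 975/8 ≈ 121.88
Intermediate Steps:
g(s, d) = d/4 (g(s, d) = d*(¼) = d/4)
a(K) = -3/K + (K + K²/4)/K (a(K) = -3/K + ((K/4)*K + K)/K = -3/K + (K²/4 + K)/K = -3/K + (K + K²/4)/K)
h(l, p) = (l + p)/(2*p) (h(l, p) = (l + p)/((2*p)) = (l + p)*(1/(2*p)) = (l + p)/(2*p))
a(-11)*(-83 + h(0, -8)) = (1 - 3/(-11) + (¼)*(-11))*(-83 + (½)*(0 - 8)/(-8)) = (1 - 3*(-1/11) - 11/4)*(-83 + (½)*(-⅛)*(-8)) = (1 + 3/11 - 11/4)*(-83 + ½) = -65/44*(-165/2) = 975/8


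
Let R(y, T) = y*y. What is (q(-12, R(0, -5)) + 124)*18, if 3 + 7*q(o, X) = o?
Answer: 15354/7 ≈ 2193.4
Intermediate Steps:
R(y, T) = y²
q(o, X) = -3/7 + o/7
(q(-12, R(0, -5)) + 124)*18 = ((-3/7 + (⅐)*(-12)) + 124)*18 = ((-3/7 - 12/7) + 124)*18 = (-15/7 + 124)*18 = (853/7)*18 = 15354/7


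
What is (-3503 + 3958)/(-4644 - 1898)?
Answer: -455/6542 ≈ -0.069551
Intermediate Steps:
(-3503 + 3958)/(-4644 - 1898) = 455/(-6542) = 455*(-1/6542) = -455/6542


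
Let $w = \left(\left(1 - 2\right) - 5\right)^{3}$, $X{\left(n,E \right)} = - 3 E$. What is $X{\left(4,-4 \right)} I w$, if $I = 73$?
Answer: $-189216$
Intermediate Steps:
$w = -216$ ($w = \left(-1 - 5\right)^{3} = \left(-6\right)^{3} = -216$)
$X{\left(4,-4 \right)} I w = \left(-3\right) \left(-4\right) 73 \left(-216\right) = 12 \cdot 73 \left(-216\right) = 876 \left(-216\right) = -189216$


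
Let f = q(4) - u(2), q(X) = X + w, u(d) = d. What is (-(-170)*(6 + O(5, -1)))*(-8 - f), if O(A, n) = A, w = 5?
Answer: -28050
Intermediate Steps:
q(X) = 5 + X (q(X) = X + 5 = 5 + X)
f = 7 (f = (5 + 4) - 1*2 = 9 - 2 = 7)
(-(-170)*(6 + O(5, -1)))*(-8 - f) = (-(-170)*(6 + 5))*(-8 - 1*7) = (-(-170)*11)*(-8 - 7) = -34*(-55)*(-15) = 1870*(-15) = -28050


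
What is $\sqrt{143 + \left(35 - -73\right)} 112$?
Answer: $112 \sqrt{251} \approx 1774.4$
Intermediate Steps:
$\sqrt{143 + \left(35 - -73\right)} 112 = \sqrt{143 + \left(35 + 73\right)} 112 = \sqrt{143 + 108} \cdot 112 = \sqrt{251} \cdot 112 = 112 \sqrt{251}$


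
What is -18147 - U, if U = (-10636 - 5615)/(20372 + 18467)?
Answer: -704795082/38839 ≈ -18147.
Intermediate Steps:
U = -16251/38839 ≈ -0.41842
-18147 - U = -18147 - 1*(-16251/38839) = -18147 + 16251/38839 = -704795082/38839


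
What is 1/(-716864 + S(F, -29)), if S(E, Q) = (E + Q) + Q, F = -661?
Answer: -1/717583 ≈ -1.3936e-6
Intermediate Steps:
S(E, Q) = E + 2*Q
1/(-716864 + S(F, -29)) = 1/(-716864 + (-661 + 2*(-29))) = 1/(-716864 + (-661 - 58)) = 1/(-716864 - 719) = 1/(-717583) = -1/717583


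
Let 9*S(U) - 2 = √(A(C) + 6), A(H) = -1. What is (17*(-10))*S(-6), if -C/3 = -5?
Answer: -340/9 - 170*√5/9 ≈ -80.015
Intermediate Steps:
C = 15 (C = -3*(-5) = 15)
S(U) = 2/9 + √5/9 (S(U) = 2/9 + √(-1 + 6)/9 = 2/9 + √5/9)
(17*(-10))*S(-6) = (17*(-10))*(2/9 + √5/9) = -170*(2/9 + √5/9) = -340/9 - 170*√5/9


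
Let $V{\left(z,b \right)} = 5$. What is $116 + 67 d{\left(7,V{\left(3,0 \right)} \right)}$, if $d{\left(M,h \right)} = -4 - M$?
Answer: $-621$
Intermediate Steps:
$116 + 67 d{\left(7,V{\left(3,0 \right)} \right)} = 116 + 67 \left(-4 - 7\right) = 116 + 67 \left(-11\right) = 116 - 737 = -621$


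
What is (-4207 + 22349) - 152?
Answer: 17990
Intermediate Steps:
(-4207 + 22349) - 152 = 18142 - 152 = 17990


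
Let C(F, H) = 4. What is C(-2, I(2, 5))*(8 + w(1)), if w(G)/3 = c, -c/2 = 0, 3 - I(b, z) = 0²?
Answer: 32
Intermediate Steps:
I(b, z) = 3 (I(b, z) = 3 - 1*0² = 3 - 1*0 = 3 + 0 = 3)
c = 0 (c = -2*0 = 0)
w(G) = 0 (w(G) = 3*0 = 0)
C(-2, I(2, 5))*(8 + w(1)) = 4*(8 + 0) = 4*8 = 32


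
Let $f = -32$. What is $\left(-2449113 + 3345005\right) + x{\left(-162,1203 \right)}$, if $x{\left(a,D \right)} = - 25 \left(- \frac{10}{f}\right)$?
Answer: $\frac{14334147}{16} \approx 8.9588 \cdot 10^{5}$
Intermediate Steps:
$x{\left(a,D \right)} = - \frac{125}{16}$ ($x{\left(a,D \right)} = - 25 \left(- \frac{10}{-32}\right) = - 25 \left(\left(-10\right) \left(- \frac{1}{32}\right)\right) = \left(-25\right) \frac{5}{16} = - \frac{125}{16}$)
$\left(-2449113 + 3345005\right) + x{\left(-162,1203 \right)} = \left(-2449113 + 3345005\right) - \frac{125}{16} = 895892 - \frac{125}{16} = \frac{14334147}{16}$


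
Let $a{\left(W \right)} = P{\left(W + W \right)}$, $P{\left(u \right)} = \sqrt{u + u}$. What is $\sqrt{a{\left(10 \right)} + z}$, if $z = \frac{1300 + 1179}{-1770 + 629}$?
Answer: $\frac{\sqrt{-2828539 + 2603762 \sqrt{10}}}{1141} \approx 2.0376$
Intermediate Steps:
$P{\left(u \right)} = \sqrt{2} \sqrt{u}$ ($P{\left(u \right)} = \sqrt{2 u} = \sqrt{2} \sqrt{u}$)
$a{\left(W \right)} = 2 \sqrt{W}$ ($a{\left(W \right)} = \sqrt{2} \sqrt{W + W} = \sqrt{2} \sqrt{2 W} = \sqrt{2} \sqrt{2} \sqrt{W} = 2 \sqrt{W}$)
$z = - \frac{2479}{1141}$ ($z = \frac{2479}{-1141} = 2479 \left(- \frac{1}{1141}\right) = - \frac{2479}{1141} \approx -2.1727$)
$\sqrt{a{\left(10 \right)} + z} = \sqrt{2 \sqrt{10} - \frac{2479}{1141}} = \sqrt{- \frac{2479}{1141} + 2 \sqrt{10}}$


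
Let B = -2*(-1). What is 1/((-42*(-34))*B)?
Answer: 1/2856 ≈ 0.00035014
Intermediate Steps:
B = 2
1/((-42*(-34))*B) = 1/(-42*(-34)*2) = 1/(1428*2) = 1/2856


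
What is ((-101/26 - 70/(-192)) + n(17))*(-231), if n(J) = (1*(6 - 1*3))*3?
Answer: -526603/416 ≈ -1265.9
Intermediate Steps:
n(J) = 9 (n(J) = (1*(6 - 3))*3 = (1*3)*3 = 3*3 = 9)
((-101/26 - 70/(-192)) + n(17))*(-231) = ((-101/26 - 70/(-192)) + 9)*(-231) = ((-101*1/26 - 70*(-1/192)) + 9)*(-231) = ((-101/26 + 35/96) + 9)*(-231) = (-4393/1248 + 9)*(-231) = (6839/1248)*(-231) = -526603/416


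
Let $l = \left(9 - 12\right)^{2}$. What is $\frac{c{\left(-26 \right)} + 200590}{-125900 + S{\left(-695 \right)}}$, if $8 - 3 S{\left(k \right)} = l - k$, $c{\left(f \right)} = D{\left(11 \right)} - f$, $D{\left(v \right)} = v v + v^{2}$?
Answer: $- \frac{100429}{63066} \approx -1.5924$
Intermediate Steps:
$D{\left(v \right)} = 2 v^{2}$ ($D{\left(v \right)} = v^{2} + v^{2} = 2 v^{2}$)
$l = 9$ ($l = \left(-3\right)^{2} = 9$)
$c{\left(f \right)} = 242 - f$ ($c{\left(f \right)} = 2 \cdot 11^{2} - f = 2 \cdot 121 - f = 242 - f$)
$S{\left(k \right)} = - \frac{1}{3} + \frac{k}{3}$ ($S{\left(k \right)} = \frac{8}{3} - \frac{9 - k}{3} = \frac{8}{3} + \left(-3 + \frac{k}{3}\right) = - \frac{1}{3} + \frac{k}{3}$)
$\frac{c{\left(-26 \right)} + 200590}{-125900 + S{\left(-695 \right)}} = \frac{\left(242 - -26\right) + 200590}{-125900 + \left(- \frac{1}{3} + \frac{1}{3} \left(-695\right)\right)} = \frac{\left(242 + 26\right) + 200590}{-125900 - 232} = \frac{268 + 200590}{-125900 - 232} = \frac{200858}{-126132} = 200858 \left(- \frac{1}{126132}\right) = - \frac{100429}{63066}$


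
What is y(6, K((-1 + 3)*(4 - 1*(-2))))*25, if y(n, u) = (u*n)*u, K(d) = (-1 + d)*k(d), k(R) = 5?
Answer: 453750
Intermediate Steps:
K(d) = -5 + 5*d (K(d) = (-1 + d)*5 = -5 + 5*d)
y(n, u) = n*u² (y(n, u) = (n*u)*u = n*u²)
y(6, K((-1 + 3)*(4 - 1*(-2))))*25 = (6*(-5 + 5*((-1 + 3)*(4 - 1*(-2))))²)*25 = (6*(-5 + 5*(2*(4 + 2)))²)*25 = (6*(-5 + 5*(2*6))²)*25 = (6*(-5 + 5*12)²)*25 = (6*(-5 + 60)²)*25 = (6*55²)*25 = (6*3025)*25 = 18150*25 = 453750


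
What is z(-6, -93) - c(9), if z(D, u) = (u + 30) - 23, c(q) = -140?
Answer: 54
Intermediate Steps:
z(D, u) = 7 + u (z(D, u) = (30 + u) - 23 = 7 + u)
z(-6, -93) - c(9) = (7 - 93) - 1*(-140) = -86 + 140 = 54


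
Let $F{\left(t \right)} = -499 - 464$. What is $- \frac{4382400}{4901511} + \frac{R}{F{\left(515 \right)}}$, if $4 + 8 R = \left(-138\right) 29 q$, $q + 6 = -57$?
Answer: $- \frac{211590127657}{6293540124} \approx -33.62$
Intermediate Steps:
$q = -63$ ($q = -6 - 57 = -63$)
$F{\left(t \right)} = -963$ ($F{\left(t \right)} = -499 - 464 = -963$)
$R = \frac{126061}{4}$ ($R = - \frac{1}{2} + \frac{\left(-138\right) 29 \left(-63\right)}{8} = - \frac{1}{2} + \frac{\left(-4002\right) \left(-63\right)}{8} = - \frac{1}{2} + \frac{1}{8} \cdot 252126 = - \frac{1}{2} + \frac{126063}{4} = \frac{126061}{4} \approx 31515.0$)
$- \frac{4382400}{4901511} + \frac{R}{F{\left(515 \right)}} = - \frac{4382400}{4901511} + \frac{126061}{4 \left(-963\right)} = \left(-4382400\right) \frac{1}{4901511} + \frac{126061}{4} \left(- \frac{1}{963}\right) = - \frac{1460800}{1633837} - \frac{126061}{3852} = - \frac{211590127657}{6293540124}$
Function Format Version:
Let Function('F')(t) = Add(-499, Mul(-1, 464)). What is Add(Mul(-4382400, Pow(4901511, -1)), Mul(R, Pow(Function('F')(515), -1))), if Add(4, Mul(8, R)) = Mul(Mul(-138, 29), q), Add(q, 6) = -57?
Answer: Rational(-211590127657, 6293540124) ≈ -33.620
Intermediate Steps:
q = -63 (q = Add(-6, -57) = -63)
Function('F')(t) = -963 (Function('F')(t) = Add(-499, -464) = -963)
R = Rational(126061, 4) (R = Add(Rational(-1, 2), Mul(Rational(1, 8), Mul(Mul(-138, 29), -63))) = Add(Rational(-1, 2), Mul(Rational(1, 8), Mul(-4002, -63))) = Add(Rational(-1, 2), Mul(Rational(1, 8), 252126)) = Add(Rational(-1, 2), Rational(126063, 4)) = Rational(126061, 4) ≈ 31515.)
Add(Mul(-4382400, Pow(4901511, -1)), Mul(R, Pow(Function('F')(515), -1))) = Add(Mul(-4382400, Pow(4901511, -1)), Mul(Rational(126061, 4), Pow(-963, -1))) = Add(Mul(-4382400, Rational(1, 4901511)), Mul(Rational(126061, 4), Rational(-1, 963))) = Add(Rational(-1460800, 1633837), Rational(-126061, 3852)) = Rational(-211590127657, 6293540124)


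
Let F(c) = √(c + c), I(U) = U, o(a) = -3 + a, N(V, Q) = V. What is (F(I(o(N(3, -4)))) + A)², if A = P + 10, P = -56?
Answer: 2116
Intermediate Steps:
F(c) = √2*√c (F(c) = √(2*c) = √2*√c)
A = -46 (A = -56 + 10 = -46)
(F(I(o(N(3, -4)))) + A)² = (√2*√(-3 + 3) - 46)² = (√2*√0 - 46)² = (√2*0 - 46)² = (0 - 46)² = (-46)² = 2116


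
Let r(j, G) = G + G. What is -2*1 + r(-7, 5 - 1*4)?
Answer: 0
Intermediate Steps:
r(j, G) = 2*G
-2*1 + r(-7, 5 - 1*4) = -2*1 + 2*(5 - 1*4) = -2 + 2*(5 - 4) = -2 + 2*1 = -2 + 2 = 0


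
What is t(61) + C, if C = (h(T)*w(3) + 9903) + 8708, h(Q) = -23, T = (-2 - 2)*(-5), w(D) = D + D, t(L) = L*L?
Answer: 22194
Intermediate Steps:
t(L) = L**2
w(D) = 2*D
T = 20 (T = -4*(-5) = 20)
C = 18473 (C = (-46*3 + 9903) + 8708 = (-23*6 + 9903) + 8708 = (-138 + 9903) + 8708 = 9765 + 8708 = 18473)
t(61) + C = 61**2 + 18473 = 3721 + 18473 = 22194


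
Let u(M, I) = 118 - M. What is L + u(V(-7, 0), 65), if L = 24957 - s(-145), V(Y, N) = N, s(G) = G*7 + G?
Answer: 26235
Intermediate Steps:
s(G) = 8*G (s(G) = 7*G + G = 8*G)
L = 26117 (L = 24957 - 8*(-145) = 24957 - 1*(-1160) = 24957 + 1160 = 26117)
L + u(V(-7, 0), 65) = 26117 + (118 - 1*0) = 26117 + (118 + 0) = 26117 + 118 = 26235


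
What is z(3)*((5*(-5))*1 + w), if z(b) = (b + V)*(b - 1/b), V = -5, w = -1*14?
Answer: 208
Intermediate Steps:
w = -14
z(b) = (-5 + b)*(b - 1/b) (z(b) = (b - 5)*(b - 1/b) = (-5 + b)*(b - 1/b))
z(3)*((5*(-5))*1 + w) = (-1 + 3**2 - 5*3 + 5/3)*((5*(-5))*1 - 14) = (-1 + 9 - 15 + 5*(1/3))*(-25*1 - 14) = (-1 + 9 - 15 + 5/3)*(-25 - 14) = -16/3*(-39) = 208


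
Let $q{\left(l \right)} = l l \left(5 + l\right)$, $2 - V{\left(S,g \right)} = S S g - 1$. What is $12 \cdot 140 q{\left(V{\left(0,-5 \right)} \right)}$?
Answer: $120960$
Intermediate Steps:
$V{\left(S,g \right)} = 3 - g S^{2}$ ($V{\left(S,g \right)} = 2 - \left(S S g - 1\right) = 2 - \left(S^{2} g - 1\right) = 2 - \left(g S^{2} - 1\right) = 2 - \left(-1 + g S^{2}\right) = 3 - g S^{2}$)
$q{\left(l \right)} = l^{2} \left(5 + l\right)$
$12 \cdot 140 q{\left(V{\left(0,-5 \right)} \right)} = 12 \cdot 140 \left(3 - - 5 \cdot 0^{2}\right)^{2} \left(5 + \left(3 - - 5 \cdot 0^{2}\right)\right) = 12 \cdot 140 \left(3 - \left(-5\right) 0\right)^{2} \left(5 + \left(3 - \left(-5\right) 0\right)\right) = 12 \cdot 140 \left(3 + 0\right)^{2} \left(5 + \left(3 + 0\right)\right) = 12 \cdot 140 \cdot 3^{2} \left(5 + 3\right) = 12 \cdot 140 \cdot 9 \cdot 8 = 12 \cdot 140 \cdot 72 = 12 \cdot 10080 = 120960$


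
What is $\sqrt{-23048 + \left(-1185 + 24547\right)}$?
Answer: $\sqrt{314} \approx 17.72$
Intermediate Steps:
$\sqrt{-23048 + \left(-1185 + 24547\right)} = \sqrt{-23048 + 23362} = \sqrt{314}$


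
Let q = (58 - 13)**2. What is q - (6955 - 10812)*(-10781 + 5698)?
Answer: -19603106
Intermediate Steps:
q = 2025 (q = 45**2 = 2025)
q - (6955 - 10812)*(-10781 + 5698) = 2025 - (6955 - 10812)*(-10781 + 5698) = 2025 - (-3857)*(-5083) = 2025 - 1*19605131 = 2025 - 19605131 = -19603106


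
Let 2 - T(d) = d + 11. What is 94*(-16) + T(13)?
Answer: -1526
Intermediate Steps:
T(d) = -9 - d (T(d) = 2 - (d + 11) = 2 - (11 + d) = 2 + (-11 - d) = -9 - d)
94*(-16) + T(13) = 94*(-16) + (-9 - 1*13) = -1504 + (-9 - 13) = -1504 - 22 = -1526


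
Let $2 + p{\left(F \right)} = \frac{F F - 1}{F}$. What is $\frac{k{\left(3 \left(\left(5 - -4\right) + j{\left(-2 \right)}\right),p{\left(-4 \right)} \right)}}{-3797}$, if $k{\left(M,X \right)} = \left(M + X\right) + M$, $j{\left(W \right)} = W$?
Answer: $- \frac{145}{15188} \approx -0.009547$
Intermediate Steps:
$p{\left(F \right)} = -2 + \frac{-1 + F^{2}}{F}$ ($p{\left(F \right)} = -2 + \frac{F F - 1}{F} = -2 + \frac{F^{2} - 1}{F} = -2 + \frac{-1 + F^{2}}{F}$)
$k{\left(M,X \right)} = X + 2 M$
$\frac{k{\left(3 \left(\left(5 - -4\right) + j{\left(-2 \right)}\right),p{\left(-4 \right)} \right)}}{-3797} = \frac{\left(-2 - 4 - \frac{1}{-4}\right) + 2 \cdot 3 \left(\left(5 - -4\right) - 2\right)}{-3797} = \left(\left(-2 - 4 - - \frac{1}{4}\right) + 2 \cdot 3 \left(\left(5 + 4\right) - 2\right)\right) \left(- \frac{1}{3797}\right) = \left(\left(-2 - 4 + \frac{1}{4}\right) + 2 \cdot 3 \left(9 - 2\right)\right) \left(- \frac{1}{3797}\right) = \left(- \frac{23}{4} + 2 \cdot 3 \cdot 7\right) \left(- \frac{1}{3797}\right) = \left(- \frac{23}{4} + 2 \cdot 21\right) \left(- \frac{1}{3797}\right) = \left(- \frac{23}{4} + 42\right) \left(- \frac{1}{3797}\right) = \frac{145}{4} \left(- \frac{1}{3797}\right) = - \frac{145}{15188}$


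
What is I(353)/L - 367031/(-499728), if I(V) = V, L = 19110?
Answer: 1198394399/1591633680 ≈ 0.75293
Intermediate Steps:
I(353)/L - 367031/(-499728) = 353/19110 - 367031/(-499728) = 353*(1/19110) - 367031*(-1/499728) = 353/19110 + 367031/499728 = 1198394399/1591633680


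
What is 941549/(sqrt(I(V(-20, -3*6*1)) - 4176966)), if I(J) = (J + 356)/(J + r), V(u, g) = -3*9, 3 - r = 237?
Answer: -2824647*I*sqrt(31615465195)/1090188455 ≈ -460.69*I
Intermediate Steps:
r = -234 (r = 3 - 1*237 = 3 - 237 = -234)
V(u, g) = -27
I(J) = (356 + J)/(-234 + J) (I(J) = (J + 356)/(J - 234) = (356 + J)/(-234 + J))
941549/(sqrt(I(V(-20, -3*6*1)) - 4176966)) = 941549/(sqrt((356 - 27)/(-234 - 27) - 4176966)) = 941549/(sqrt(329/(-261) - 4176966)) = 941549/(sqrt(-1/261*329 - 4176966)) = 941549/(sqrt(-329/261 - 4176966)) = 941549/(sqrt(-1090188455/261)) = 941549/((I*sqrt(31615465195)/87)) = 941549*(-3*I*sqrt(31615465195)/1090188455) = -2824647*I*sqrt(31615465195)/1090188455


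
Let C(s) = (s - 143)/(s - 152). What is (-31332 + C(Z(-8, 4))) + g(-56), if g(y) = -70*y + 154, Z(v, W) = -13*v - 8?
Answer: -1526401/56 ≈ -27257.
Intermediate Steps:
Z(v, W) = -8 - 13*v
g(y) = 154 - 70*y
C(s) = (-143 + s)/(-152 + s)
(-31332 + C(Z(-8, 4))) + g(-56) = (-31332 + (-143 + (-8 - 13*(-8)))/(-152 + (-8 - 13*(-8)))) + (154 - 70*(-56)) = (-31332 + (-143 + (-8 + 104))/(-152 + (-8 + 104))) + (154 + 3920) = (-31332 + (-143 + 96)/(-152 + 96)) + 4074 = (-31332 - 47/(-56)) + 4074 = (-31332 - 1/56*(-47)) + 4074 = (-31332 + 47/56) + 4074 = -1754545/56 + 4074 = -1526401/56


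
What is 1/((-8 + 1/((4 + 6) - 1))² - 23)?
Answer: 81/3178 ≈ 0.025488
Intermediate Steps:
1/((-8 + 1/((4 + 6) - 1))² - 23) = 1/((-8 + 1/(10 - 1))² - 23) = 1/((-8 + 1/9)² - 23) = 1/((-8 + ⅑)² - 23) = 1/((-71/9)² - 23) = 1/(5041/81 - 23) = 1/(3178/81) = 81/3178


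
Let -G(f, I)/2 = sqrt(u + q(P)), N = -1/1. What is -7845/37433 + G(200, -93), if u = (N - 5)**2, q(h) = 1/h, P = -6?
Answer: -7845/37433 - sqrt(1290)/3 ≈ -12.182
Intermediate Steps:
N = -1 (N = -1*1 = -1)
u = 36 (u = (-1 - 5)**2 = (-6)**2 = 36)
G(f, I) = -sqrt(1290)/3 (G(f, I) = -2*sqrt(36 + 1/(-6)) = -2*sqrt(36 - 1/6) = -sqrt(1290)/3)
-7845/37433 + G(200, -93) = -7845/37433 - sqrt(1290)/3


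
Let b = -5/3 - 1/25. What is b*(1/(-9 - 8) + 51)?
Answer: -110848/1275 ≈ -86.940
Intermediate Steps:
b = -128/75 (b = -5*⅓ - 1*1/25 = -5/3 - 1/25 = -128/75 ≈ -1.7067)
b*(1/(-9 - 8) + 51) = -128*(1/(-9 - 8) + 51)/75 = -128*(1/(-17) + 51)/75 = -128*(-1/17 + 51)/75 = -128/75*866/17 = -110848/1275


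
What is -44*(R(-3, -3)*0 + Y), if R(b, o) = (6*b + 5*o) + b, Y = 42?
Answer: -1848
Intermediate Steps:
R(b, o) = 5*o + 7*b (R(b, o) = (5*o + 6*b) + b = 5*o + 7*b)
-44*(R(-3, -3)*0 + Y) = -44*((5*(-3) + 7*(-3))*0 + 42) = -44*((-15 - 21)*0 + 42) = -44*(-36*0 + 42) = -44*(0 + 42) = -44*42 = -1848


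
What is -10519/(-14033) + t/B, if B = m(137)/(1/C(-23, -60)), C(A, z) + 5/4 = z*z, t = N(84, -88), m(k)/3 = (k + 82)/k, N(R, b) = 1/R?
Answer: 2089157528506/2787063467895 ≈ 0.74959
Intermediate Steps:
m(k) = 3*(82 + k)/k (m(k) = 3*((k + 82)/k) = 3*((82 + k)/k) = 3*(82 + k)/k)
t = 1/84 ≈ 0.011905
C(A, z) = -5/4 + z² (C(A, z) = -5/4 + z*z = -5/4 + z²)
B = 9457515/548 (B = (3 + 246/137)/(1/(-5/4 + (-60)²)) = (3 + 246*(1/137))/(1/(-5/4 + 3600)) = (3 + 246/137)/(1/(14395/4)) = 657/(137*(4/14395)) = (657/137)*(14395/4) = 9457515/548 ≈ 17258.)
-10519/(-14033) + t/B = -10519/(-14033) + 1/(84*(9457515/548)) = -10519*(-1/14033) + (1/84)*(548/9457515) = 10519/14033 + 137/198607815 = 2089157528506/2787063467895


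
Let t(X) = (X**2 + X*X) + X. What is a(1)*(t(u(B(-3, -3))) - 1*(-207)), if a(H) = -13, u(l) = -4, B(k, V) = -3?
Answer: -3055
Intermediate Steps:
t(X) = X + 2*X**2 (t(X) = (X**2 + X**2) + X = 2*X**2 + X = X + 2*X**2)
a(1)*(t(u(B(-3, -3))) - 1*(-207)) = -13*(-4*(1 + 2*(-4)) - 1*(-207)) = -13*(-4*(1 - 8) + 207) = -13*(-4*(-7) + 207) = -13*(28 + 207) = -13*235 = -3055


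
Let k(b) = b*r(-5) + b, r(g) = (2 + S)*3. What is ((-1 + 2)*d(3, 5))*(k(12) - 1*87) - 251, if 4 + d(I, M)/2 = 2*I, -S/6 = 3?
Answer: -2855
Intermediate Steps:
S = -18 (S = -6*3 = -18)
r(g) = -48 (r(g) = (2 - 18)*3 = -16*3 = -48)
k(b) = -47*b (k(b) = b*(-48) + b = -48*b + b = -47*b)
d(I, M) = -8 + 4*I (d(I, M) = -8 + 2*(2*I) = -8 + 4*I)
((-1 + 2)*d(3, 5))*(k(12) - 1*87) - 251 = ((-1 + 2)*(-8 + 4*3))*(-47*12 - 1*87) - 251 = (1*(-8 + 12))*(-564 - 87) - 251 = (1*4)*(-651) - 251 = 4*(-651) - 251 = -2604 - 251 = -2855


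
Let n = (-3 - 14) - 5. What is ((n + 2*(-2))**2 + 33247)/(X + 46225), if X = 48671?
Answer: 33923/94896 ≈ 0.35748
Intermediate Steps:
n = -22 (n = -17 - 5 = -22)
((n + 2*(-2))**2 + 33247)/(X + 46225) = ((-22 + 2*(-2))**2 + 33247)/(48671 + 46225) = ((-22 - 4)**2 + 33247)/94896 = ((-26)**2 + 33247)*(1/94896) = (676 + 33247)*(1/94896) = 33923*(1/94896) = 33923/94896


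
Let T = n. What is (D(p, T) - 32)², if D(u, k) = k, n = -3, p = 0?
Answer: 1225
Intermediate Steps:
T = -3
(D(p, T) - 32)² = (-3 - 32)² = (-35)² = 1225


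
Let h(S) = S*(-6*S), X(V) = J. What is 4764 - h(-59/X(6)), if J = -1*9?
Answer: 135590/27 ≈ 5021.9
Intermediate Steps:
J = -9
X(V) = -9
h(S) = -6*S²
4764 - h(-59/X(6)) = 4764 - (-6)*(-59/(-9))² = 4764 - (-6)*(-59*(-⅑))² = 4764 - (-6)*(59/9)² = 4764 - (-6)*3481/81 = 4764 - 1*(-6962/27) = 4764 + 6962/27 = 135590/27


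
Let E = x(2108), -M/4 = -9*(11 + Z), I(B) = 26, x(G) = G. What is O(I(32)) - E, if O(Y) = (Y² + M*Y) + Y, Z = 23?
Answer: 30418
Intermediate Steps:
M = 1224 (M = -(-36)*(11 + 23) = -(-36)*34 = -4*(-306) = 1224)
E = 2108
O(Y) = Y² + 1225*Y (O(Y) = (Y² + 1224*Y) + Y = Y² + 1225*Y)
O(I(32)) - E = 26*(1225 + 26) - 1*2108 = 26*1251 - 2108 = 32526 - 2108 = 30418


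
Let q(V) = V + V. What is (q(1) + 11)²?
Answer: 169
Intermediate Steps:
q(V) = 2*V
(q(1) + 11)² = (2*1 + 11)² = (2 + 11)² = 13² = 169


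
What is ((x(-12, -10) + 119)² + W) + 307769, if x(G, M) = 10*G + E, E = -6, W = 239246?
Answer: 547064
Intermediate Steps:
x(G, M) = -6 + 10*G (x(G, M) = 10*G - 6 = -6 + 10*G)
((x(-12, -10) + 119)² + W) + 307769 = (((-6 + 10*(-12)) + 119)² + 239246) + 307769 = (((-6 - 120) + 119)² + 239246) + 307769 = ((-126 + 119)² + 239246) + 307769 = ((-7)² + 239246) + 307769 = (49 + 239246) + 307769 = 239295 + 307769 = 547064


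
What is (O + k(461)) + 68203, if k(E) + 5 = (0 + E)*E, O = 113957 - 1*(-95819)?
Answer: 490495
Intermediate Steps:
O = 209776 (O = 113957 + 95819 = 209776)
k(E) = -5 + E² (k(E) = -5 + (0 + E)*E = -5 + E*E = -5 + E²)
(O + k(461)) + 68203 = (209776 + (-5 + 461²)) + 68203 = (209776 + (-5 + 212521)) + 68203 = (209776 + 212516) + 68203 = 422292 + 68203 = 490495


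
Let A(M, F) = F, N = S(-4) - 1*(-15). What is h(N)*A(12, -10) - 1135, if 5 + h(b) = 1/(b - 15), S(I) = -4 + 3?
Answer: -1075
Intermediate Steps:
S(I) = -1
N = 14 (N = -1 - 1*(-15) = -1 + 15 = 14)
h(b) = -5 + 1/(-15 + b) (h(b) = -5 + 1/(b - 15) = -5 + 1/(-15 + b))
h(N)*A(12, -10) - 1135 = ((76 - 5*14)/(-15 + 14))*(-10) - 1135 = ((76 - 70)/(-1))*(-10) - 1135 = -1*6*(-10) - 1135 = -6*(-10) - 1135 = 60 - 1135 = -1075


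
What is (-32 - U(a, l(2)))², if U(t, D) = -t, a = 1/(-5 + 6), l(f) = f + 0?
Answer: 961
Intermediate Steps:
l(f) = f
a = 1 (a = 1/1 = 1)
(-32 - U(a, l(2)))² = (-32 - (-1))² = (-32 - 1*(-1))² = (-32 + 1)² = (-31)² = 961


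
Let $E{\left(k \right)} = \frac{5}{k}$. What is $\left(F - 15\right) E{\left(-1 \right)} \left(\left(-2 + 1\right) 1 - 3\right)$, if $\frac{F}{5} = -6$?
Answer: $-900$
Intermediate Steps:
$F = -30$ ($F = 5 \left(-6\right) = -30$)
$\left(F - 15\right) E{\left(-1 \right)} \left(\left(-2 + 1\right) 1 - 3\right) = \left(-30 - 15\right) \frac{5}{-1} \left(\left(-2 + 1\right) 1 - 3\right) = - 45 \cdot 5 \left(-1\right) \left(\left(-1\right) 1 - 3\right) = - 45 \left(- 5 \left(-1 - 3\right)\right) = - 45 \left(\left(-5\right) \left(-4\right)\right) = \left(-45\right) 20 = -900$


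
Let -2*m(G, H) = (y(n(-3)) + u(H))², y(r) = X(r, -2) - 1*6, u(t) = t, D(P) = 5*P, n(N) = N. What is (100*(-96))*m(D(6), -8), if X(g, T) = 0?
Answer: 940800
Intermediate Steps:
y(r) = -6 (y(r) = 0 - 1*6 = 0 - 6 = -6)
m(G, H) = -(-6 + H)²/2
(100*(-96))*m(D(6), -8) = (100*(-96))*(-(-6 - 8)²/2) = -(-4800)*(-14)² = -(-4800)*196 = -9600*(-98) = 940800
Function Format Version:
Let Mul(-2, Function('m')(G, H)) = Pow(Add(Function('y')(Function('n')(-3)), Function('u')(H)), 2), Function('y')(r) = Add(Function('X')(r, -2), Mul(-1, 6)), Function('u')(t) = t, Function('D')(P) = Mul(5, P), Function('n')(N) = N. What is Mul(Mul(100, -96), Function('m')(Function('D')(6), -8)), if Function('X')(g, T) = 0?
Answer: 940800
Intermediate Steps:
Function('y')(r) = -6 (Function('y')(r) = Add(0, Mul(-1, 6)) = Add(0, -6) = -6)
Function('m')(G, H) = Mul(Rational(-1, 2), Pow(Add(-6, H), 2))
Mul(Mul(100, -96), Function('m')(Function('D')(6), -8)) = Mul(Mul(100, -96), Mul(Rational(-1, 2), Pow(Add(-6, -8), 2))) = Mul(-9600, Mul(Rational(-1, 2), Pow(-14, 2))) = Mul(-9600, Mul(Rational(-1, 2), 196)) = Mul(-9600, -98) = 940800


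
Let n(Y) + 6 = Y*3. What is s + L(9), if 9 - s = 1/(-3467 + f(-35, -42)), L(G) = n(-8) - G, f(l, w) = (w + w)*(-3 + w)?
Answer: -9391/313 ≈ -30.003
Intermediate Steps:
f(l, w) = 2*w*(-3 + w) (f(l, w) = (2*w)*(-3 + w) = 2*w*(-3 + w))
n(Y) = -6 + 3*Y (n(Y) = -6 + Y*3 = -6 + 3*Y)
L(G) = -30 - G (L(G) = (-6 + 3*(-8)) - G = (-6 - 24) - G = -30 - G)
s = 2816/313 (s = 9 - 1/(-3467 + 2*(-42)*(-3 - 42)) = 9 - 1/(-3467 + 2*(-42)*(-45)) = 9 - 1/(-3467 + 3780) = 9 - 1/313 = 2816/313 ≈ 8.9968)
s + L(9) = 2816/313 + (-30 - 1*9) = 2816/313 + (-30 - 9) = 2816/313 - 39 = -9391/313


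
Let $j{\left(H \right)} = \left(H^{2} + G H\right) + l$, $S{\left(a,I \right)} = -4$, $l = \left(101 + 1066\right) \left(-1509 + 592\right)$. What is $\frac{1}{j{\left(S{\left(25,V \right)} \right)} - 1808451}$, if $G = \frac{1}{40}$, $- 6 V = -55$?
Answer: $- \frac{10}{28785741} \approx -3.4739 \cdot 10^{-7}$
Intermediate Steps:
$V = \frac{55}{6}$ ($V = \left(- \frac{1}{6}\right) \left(-55\right) = \frac{55}{6} \approx 9.1667$)
$l = -1070139$ ($l = 1167 \left(-917\right) = -1070139$)
$G = \frac{1}{40} \approx 0.025$
$j{\left(H \right)} = -1070139 + H^{2} + \frac{H}{40}$ ($j{\left(H \right)} = \left(H^{2} + \frac{H}{40}\right) - 1070139 = -1070139 + H^{2} + \frac{H}{40}$)
$\frac{1}{j{\left(S{\left(25,V \right)} \right)} - 1808451} = \frac{1}{\left(-1070139 + \left(-4\right)^{2} + \frac{1}{40} \left(-4\right)\right) - 1808451} = \frac{1}{\left(-1070139 + 16 - \frac{1}{10}\right) - 1808451} = \frac{1}{- \frac{10701231}{10} - 1808451} = \frac{1}{- \frac{28785741}{10}} = - \frac{10}{28785741}$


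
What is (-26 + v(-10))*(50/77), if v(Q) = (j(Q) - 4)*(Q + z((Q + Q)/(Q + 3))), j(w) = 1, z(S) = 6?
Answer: -100/11 ≈ -9.0909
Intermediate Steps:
v(Q) = -18 - 3*Q (v(Q) = (1 - 4)*(Q + 6) = -3*(6 + Q) = -18 - 3*Q)
(-26 + v(-10))*(50/77) = (-26 + (-18 - 3*(-10)))*(50/77) = (-26 + (-18 + 30))*(50*(1/77)) = (-26 + 12)*(50/77) = -14*50/77 = -100/11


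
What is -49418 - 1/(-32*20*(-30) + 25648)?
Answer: -2216298465/44848 ≈ -49418.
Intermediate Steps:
-49418 - 1/(-32*20*(-30) + 25648) = -49418 - 1/(-640*(-30) + 25648) = -49418 - 1/(19200 + 25648) = -49418 - 1/44848 = -2216298465/44848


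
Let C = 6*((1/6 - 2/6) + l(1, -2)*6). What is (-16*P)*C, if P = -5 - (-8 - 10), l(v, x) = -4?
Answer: 30160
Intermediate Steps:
P = 13 (P = -5 - 1*(-18) = -5 + 18 = 13)
C = -145 (C = 6*((1/6 - 2/6) - 4*6) = 6*((1*(⅙) - 2*⅙) - 24) = 6*((⅙ - ⅓) - 24) = 6*(-⅙ - 24) = 6*(-145/6) = -145)
(-16*P)*C = -16*13*(-145) = -208*(-145) = 30160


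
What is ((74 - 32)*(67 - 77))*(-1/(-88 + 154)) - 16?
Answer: -106/11 ≈ -9.6364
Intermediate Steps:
((74 - 32)*(67 - 77))*(-1/(-88 + 154)) - 16 = (42*(-10))*(-1/66) - 16 = -(-420)/66 - 16 = -420*(-1/66) - 16 = 70/11 - 16 = -106/11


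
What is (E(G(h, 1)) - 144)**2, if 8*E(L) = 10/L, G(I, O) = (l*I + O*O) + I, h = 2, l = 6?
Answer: 2982529/144 ≈ 20712.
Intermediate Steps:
G(I, O) = O**2 + 7*I (G(I, O) = (6*I + O*O) + I = (6*I + O**2) + I = (O**2 + 6*I) + I = O**2 + 7*I)
E(L) = 5/(4*L) (E(L) = (10/L)/8 = 5/(4*L))
(E(G(h, 1)) - 144)**2 = (5/(4*(1**2 + 7*2)) - 144)**2 = (5/(4*(1 + 14)) - 144)**2 = ((5/4)/15 - 144)**2 = ((5/4)*(1/15) - 144)**2 = (1/12 - 144)**2 = (-1727/12)**2 = 2982529/144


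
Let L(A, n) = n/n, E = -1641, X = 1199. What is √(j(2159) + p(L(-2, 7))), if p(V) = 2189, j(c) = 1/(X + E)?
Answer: √427651354/442 ≈ 46.787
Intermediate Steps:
L(A, n) = 1
j(c) = -1/442 (j(c) = 1/(1199 - 1641) = 1/(-442) = -1/442)
√(j(2159) + p(L(-2, 7))) = √(-1/442 + 2189) = √(967537/442) = √427651354/442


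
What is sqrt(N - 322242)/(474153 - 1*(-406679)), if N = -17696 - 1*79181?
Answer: I*sqrt(419119)/880832 ≈ 0.00073498*I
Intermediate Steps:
N = -96877 (N = -17696 - 79181 = -96877)
sqrt(N - 322242)/(474153 - 1*(-406679)) = sqrt(-96877 - 322242)/(474153 - 1*(-406679)) = sqrt(-419119)/(474153 + 406679) = (I*sqrt(419119))/880832 = (I*sqrt(419119))*(1/880832) = I*sqrt(419119)/880832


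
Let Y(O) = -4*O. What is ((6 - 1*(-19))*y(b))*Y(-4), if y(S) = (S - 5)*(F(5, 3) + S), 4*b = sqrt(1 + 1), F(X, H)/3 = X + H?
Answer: -47950 + 1900*sqrt(2) ≈ -45263.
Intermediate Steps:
F(X, H) = 3*H + 3*X (F(X, H) = 3*(X + H) = 3*(H + X) = 3*H + 3*X)
b = sqrt(2)/4 (b = sqrt(1 + 1)/4 = sqrt(2)/4 ≈ 0.35355)
y(S) = (-5 + S)*(24 + S) (y(S) = (S - 5)*((3*3 + 3*5) + S) = (-5 + S)*((9 + 15) + S) = (-5 + S)*(24 + S))
((6 - 1*(-19))*y(b))*Y(-4) = ((6 - 1*(-19))*(-120 + (sqrt(2)/4)**2 + 19*(sqrt(2)/4)))*(-4*(-4)) = ((6 + 19)*(-120 + 1/8 + 19*sqrt(2)/4))*16 = (25*(-959/8 + 19*sqrt(2)/4))*16 = (-23975/8 + 475*sqrt(2)/4)*16 = -47950 + 1900*sqrt(2)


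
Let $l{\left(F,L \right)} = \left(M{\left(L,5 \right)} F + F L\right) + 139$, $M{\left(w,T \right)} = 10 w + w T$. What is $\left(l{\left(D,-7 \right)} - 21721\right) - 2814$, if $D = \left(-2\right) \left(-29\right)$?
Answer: $-30892$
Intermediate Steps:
$D = 58$
$M{\left(w,T \right)} = 10 w + T w$
$l{\left(F,L \right)} = 139 + 16 F L$ ($l{\left(F,L \right)} = \left(L \left(10 + 5\right) F + F L\right) + 139 = \left(L 15 F + F L\right) + 139 = \left(15 L F + F L\right) + 139 = \left(15 F L + F L\right) + 139 = 16 F L + 139 = 139 + 16 F L$)
$\left(l{\left(D,-7 \right)} - 21721\right) - 2814 = \left(\left(139 + 16 \cdot 58 \left(-7\right)\right) - 21721\right) - 2814 = \left(\left(139 - 6496\right) - 21721\right) - 2814 = \left(-6357 - 21721\right) - 2814 = -28078 - 2814 = -30892$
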